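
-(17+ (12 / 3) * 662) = -2665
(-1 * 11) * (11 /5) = -121 /5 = -24.20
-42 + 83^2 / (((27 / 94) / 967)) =626195188 / 27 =23192414.37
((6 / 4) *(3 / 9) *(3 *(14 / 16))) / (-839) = -21 / 13424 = -0.00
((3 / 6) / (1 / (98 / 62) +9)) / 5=49 / 4720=0.01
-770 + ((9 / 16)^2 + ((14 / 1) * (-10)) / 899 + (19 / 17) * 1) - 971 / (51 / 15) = -4124932701 / 3912448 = -1054.31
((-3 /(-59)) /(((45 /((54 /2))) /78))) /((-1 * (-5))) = 702 /1475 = 0.48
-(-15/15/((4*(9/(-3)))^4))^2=-0.00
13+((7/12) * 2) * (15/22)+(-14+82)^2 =204063/44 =4637.80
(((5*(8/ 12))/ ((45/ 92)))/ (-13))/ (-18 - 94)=23/ 4914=0.00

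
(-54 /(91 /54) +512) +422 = 82078 /91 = 901.96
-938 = -938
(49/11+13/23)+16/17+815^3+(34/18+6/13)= 272413193319796/503217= 541343383.31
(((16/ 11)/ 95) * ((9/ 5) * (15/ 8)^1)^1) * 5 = 54/ 209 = 0.26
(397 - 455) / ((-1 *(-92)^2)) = 29 / 4232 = 0.01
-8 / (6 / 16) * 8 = -512 / 3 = -170.67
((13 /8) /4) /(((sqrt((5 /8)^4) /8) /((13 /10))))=1352 /125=10.82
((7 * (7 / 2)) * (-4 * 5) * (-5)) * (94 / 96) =57575 / 24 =2398.96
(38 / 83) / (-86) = -19 / 3569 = -0.01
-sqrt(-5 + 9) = -2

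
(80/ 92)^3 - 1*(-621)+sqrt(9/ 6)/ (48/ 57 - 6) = 7563707/ 12167 - 19*sqrt(6)/ 196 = 621.42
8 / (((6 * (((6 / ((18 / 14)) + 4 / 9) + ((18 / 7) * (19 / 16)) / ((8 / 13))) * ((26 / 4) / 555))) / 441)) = 526321152 / 105599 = 4984.15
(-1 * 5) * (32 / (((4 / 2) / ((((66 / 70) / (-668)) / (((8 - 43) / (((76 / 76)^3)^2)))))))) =-132 / 40915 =-0.00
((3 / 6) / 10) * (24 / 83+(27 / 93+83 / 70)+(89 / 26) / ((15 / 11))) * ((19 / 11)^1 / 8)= 356630 / 7726719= 0.05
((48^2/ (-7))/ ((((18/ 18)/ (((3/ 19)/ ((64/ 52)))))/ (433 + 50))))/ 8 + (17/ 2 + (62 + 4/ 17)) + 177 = -2301.63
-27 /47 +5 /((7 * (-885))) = -33500 /58233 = -0.58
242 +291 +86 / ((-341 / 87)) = 174271 / 341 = 511.06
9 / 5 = 1.80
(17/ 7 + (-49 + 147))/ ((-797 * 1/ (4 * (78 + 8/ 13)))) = -410552/ 10361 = -39.62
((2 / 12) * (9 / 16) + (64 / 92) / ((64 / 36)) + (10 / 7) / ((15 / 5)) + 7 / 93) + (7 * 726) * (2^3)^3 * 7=8726929937399 / 479136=18213889.04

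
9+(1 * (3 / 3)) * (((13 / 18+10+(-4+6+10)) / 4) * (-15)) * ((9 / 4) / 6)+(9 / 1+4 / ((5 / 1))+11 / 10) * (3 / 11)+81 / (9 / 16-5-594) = -135596249 / 6740800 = -20.12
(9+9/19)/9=20/19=1.05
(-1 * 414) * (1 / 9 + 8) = -3358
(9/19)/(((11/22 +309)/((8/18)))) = 8/11761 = 0.00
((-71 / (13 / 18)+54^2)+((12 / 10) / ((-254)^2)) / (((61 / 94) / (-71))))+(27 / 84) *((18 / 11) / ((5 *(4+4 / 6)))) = 388504556900463 / 137879401660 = 2817.71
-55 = -55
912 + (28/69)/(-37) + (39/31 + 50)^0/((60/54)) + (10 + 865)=45644807/25530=1787.89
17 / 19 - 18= -325 / 19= -17.11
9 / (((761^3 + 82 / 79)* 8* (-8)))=-0.00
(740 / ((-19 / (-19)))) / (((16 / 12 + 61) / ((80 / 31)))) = 30.64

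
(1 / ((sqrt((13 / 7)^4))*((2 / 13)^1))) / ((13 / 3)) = 147 / 338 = 0.43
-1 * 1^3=-1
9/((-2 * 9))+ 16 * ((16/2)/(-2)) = -129/2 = -64.50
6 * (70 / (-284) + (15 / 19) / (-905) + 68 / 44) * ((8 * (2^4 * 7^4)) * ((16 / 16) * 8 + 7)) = 96435538819200 / 2685859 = 35904914.90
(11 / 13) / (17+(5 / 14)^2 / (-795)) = 342804 / 6887179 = 0.05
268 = 268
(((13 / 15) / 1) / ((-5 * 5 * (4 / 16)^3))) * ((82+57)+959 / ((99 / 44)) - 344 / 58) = -1240.88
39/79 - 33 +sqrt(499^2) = 36853/79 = 466.49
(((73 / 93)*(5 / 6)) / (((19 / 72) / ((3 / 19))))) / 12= 365 / 11191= 0.03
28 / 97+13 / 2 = 1317 / 194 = 6.79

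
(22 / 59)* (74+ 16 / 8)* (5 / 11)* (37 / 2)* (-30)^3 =-379620000 / 59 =-6434237.29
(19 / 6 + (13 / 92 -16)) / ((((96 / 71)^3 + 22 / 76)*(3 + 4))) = -23821482427 / 36280051374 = -0.66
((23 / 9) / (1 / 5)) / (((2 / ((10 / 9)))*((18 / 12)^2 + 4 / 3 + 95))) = 2300 / 31941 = 0.07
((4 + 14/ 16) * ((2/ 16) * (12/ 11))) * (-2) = -1.33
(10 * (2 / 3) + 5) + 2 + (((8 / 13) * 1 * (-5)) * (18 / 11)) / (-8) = 6133 / 429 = 14.30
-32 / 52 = -8 / 13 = -0.62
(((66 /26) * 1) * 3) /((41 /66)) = 6534 /533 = 12.26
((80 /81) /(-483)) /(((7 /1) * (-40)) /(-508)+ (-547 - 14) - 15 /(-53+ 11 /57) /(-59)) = 0.00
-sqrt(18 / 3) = -sqrt(6) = -2.45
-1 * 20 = -20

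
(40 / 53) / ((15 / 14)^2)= 1568 / 2385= 0.66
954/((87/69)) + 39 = 23073/29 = 795.62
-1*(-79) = 79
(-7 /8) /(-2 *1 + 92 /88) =11 /12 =0.92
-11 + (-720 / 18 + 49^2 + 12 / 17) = 39962 / 17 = 2350.71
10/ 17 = 0.59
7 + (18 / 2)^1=16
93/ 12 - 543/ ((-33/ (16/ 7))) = 13971/ 308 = 45.36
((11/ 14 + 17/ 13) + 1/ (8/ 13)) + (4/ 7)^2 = 20613/ 5096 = 4.04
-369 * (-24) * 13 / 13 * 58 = 513648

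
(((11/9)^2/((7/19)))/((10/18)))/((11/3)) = 1.99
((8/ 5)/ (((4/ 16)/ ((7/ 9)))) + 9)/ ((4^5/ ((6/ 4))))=629/ 30720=0.02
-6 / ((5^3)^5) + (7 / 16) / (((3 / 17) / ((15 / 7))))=2593994140529 / 488281250000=5.31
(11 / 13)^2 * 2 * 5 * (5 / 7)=6050 / 1183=5.11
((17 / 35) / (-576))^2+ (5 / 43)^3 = 50826177523 / 32313680179200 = 0.00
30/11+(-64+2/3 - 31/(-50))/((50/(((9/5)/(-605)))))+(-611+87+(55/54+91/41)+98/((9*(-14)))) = -4343304665603/8371687500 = -518.81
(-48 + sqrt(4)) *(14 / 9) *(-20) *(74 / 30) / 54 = 47656 / 729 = 65.37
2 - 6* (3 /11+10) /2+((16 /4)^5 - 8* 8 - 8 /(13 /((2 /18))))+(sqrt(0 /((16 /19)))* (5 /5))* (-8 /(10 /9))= 1198343 /1287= 931.11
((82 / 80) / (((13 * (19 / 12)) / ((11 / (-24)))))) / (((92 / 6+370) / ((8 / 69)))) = -451 / 65672360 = -0.00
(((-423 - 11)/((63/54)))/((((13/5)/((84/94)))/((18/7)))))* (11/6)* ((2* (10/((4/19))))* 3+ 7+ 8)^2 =-33145200000/611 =-54247463.18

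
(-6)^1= -6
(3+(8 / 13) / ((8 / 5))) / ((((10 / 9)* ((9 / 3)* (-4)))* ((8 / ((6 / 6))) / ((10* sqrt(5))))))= -33* sqrt(5) / 104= -0.71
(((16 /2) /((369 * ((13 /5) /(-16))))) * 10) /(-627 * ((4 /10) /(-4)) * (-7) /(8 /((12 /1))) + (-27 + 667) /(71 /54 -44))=59008000 /29780864919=0.00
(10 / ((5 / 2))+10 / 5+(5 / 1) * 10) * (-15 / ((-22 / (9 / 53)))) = 3780 / 583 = 6.48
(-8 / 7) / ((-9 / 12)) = 32 / 21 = 1.52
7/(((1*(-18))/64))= -224/9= -24.89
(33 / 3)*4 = 44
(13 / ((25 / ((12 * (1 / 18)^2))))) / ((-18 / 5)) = -13 / 2430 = -0.01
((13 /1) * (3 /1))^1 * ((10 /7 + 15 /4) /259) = 5655 /7252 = 0.78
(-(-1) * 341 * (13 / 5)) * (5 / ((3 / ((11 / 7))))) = 48763 / 21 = 2322.05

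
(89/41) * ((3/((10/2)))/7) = 267/1435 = 0.19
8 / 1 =8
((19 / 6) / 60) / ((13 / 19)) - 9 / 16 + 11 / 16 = 473 / 2340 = 0.20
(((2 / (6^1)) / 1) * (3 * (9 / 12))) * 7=21 / 4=5.25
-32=-32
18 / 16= 9 / 8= 1.12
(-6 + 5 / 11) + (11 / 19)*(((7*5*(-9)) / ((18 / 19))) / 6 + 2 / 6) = -93889 / 2508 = -37.44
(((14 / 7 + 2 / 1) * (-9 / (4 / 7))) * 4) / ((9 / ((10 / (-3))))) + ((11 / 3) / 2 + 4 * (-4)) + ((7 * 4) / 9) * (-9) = 307 / 6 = 51.17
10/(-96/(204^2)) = -4335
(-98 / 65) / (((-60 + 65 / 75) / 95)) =2.42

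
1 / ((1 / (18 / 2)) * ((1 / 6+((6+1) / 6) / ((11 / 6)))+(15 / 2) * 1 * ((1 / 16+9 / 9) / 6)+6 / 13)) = 247104 / 71185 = 3.47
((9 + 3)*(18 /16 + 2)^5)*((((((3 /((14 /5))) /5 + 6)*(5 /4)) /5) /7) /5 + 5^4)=2235332.92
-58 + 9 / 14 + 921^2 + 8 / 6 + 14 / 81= 961841959 / 1134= 848185.15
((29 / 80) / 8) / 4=29 / 2560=0.01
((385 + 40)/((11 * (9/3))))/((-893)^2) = 425/26315817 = 0.00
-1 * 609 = -609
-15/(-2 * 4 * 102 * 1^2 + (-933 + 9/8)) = 40/4661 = 0.01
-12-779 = -791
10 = 10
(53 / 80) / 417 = 0.00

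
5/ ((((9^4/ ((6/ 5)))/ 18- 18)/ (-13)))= -260/ 1143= -0.23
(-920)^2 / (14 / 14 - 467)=-423200 / 233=-1816.31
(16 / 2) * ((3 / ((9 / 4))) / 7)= 32 / 21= 1.52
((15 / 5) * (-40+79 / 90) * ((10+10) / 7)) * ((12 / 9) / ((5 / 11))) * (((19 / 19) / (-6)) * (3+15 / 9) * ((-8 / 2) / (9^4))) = -1239392 / 2657205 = -0.47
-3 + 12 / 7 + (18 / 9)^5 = 215 / 7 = 30.71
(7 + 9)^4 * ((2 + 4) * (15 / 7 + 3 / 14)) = 6488064 / 7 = 926866.29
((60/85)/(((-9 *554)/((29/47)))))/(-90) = 29/29878605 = 0.00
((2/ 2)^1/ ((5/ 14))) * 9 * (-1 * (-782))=98532/ 5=19706.40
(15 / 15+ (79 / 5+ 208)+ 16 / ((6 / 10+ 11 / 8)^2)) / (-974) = -3571442 / 15196835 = -0.24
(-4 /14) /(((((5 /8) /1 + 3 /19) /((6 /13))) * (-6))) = 304 /10829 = 0.03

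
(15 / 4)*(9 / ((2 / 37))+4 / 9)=15025 / 24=626.04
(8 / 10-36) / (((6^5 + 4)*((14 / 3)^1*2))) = -33 / 68075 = -0.00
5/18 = 0.28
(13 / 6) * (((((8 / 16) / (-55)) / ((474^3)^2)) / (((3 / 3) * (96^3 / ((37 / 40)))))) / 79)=-481 / 20927375519081739448850841600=-0.00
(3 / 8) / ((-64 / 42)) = -63 / 256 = -0.25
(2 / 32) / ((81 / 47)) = 47 / 1296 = 0.04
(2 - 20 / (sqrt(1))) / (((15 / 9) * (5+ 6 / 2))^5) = -2187 / 51200000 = -0.00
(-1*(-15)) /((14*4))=15 /56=0.27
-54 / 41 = -1.32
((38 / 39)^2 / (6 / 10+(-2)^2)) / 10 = 722 / 34983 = 0.02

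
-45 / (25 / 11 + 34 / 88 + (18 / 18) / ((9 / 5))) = -14.00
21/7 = 3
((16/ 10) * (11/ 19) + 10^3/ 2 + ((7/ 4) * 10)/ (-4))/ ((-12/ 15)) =-377379/ 608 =-620.69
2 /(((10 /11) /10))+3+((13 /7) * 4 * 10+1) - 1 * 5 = 667 /7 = 95.29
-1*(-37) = 37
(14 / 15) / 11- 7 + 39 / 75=-5276 / 825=-6.40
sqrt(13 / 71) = sqrt(923) / 71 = 0.43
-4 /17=-0.24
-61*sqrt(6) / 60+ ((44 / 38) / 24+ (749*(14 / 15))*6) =4781671 / 1140 - 61*sqrt(6) / 60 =4191.96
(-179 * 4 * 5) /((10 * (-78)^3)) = 179 /237276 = 0.00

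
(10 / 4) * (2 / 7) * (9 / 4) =45 / 28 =1.61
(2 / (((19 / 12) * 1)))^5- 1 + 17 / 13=3.52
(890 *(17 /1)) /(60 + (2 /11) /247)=20554105 /81511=252.16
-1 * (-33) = 33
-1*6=-6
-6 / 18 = -1 / 3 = -0.33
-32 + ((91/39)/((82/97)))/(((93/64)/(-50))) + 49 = -891937/11439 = -77.97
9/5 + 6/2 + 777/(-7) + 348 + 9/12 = 4851/20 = 242.55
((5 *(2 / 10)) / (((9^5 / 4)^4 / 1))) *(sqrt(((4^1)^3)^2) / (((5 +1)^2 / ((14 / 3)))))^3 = 2877292544 / 239299329230617529590083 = 0.00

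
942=942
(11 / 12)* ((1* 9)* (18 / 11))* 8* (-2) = -216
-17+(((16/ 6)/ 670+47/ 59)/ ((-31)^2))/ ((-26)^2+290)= -935766485419/ 55045090170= -17.00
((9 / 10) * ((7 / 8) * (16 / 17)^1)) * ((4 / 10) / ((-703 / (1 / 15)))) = -42 / 1493875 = -0.00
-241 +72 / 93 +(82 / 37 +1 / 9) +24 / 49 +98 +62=-39155402 / 505827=-77.41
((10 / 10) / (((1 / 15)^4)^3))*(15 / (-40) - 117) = -121831811279296875 / 8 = -15228976409912109.38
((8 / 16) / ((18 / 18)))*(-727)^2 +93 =528715 / 2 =264357.50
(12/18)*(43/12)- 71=-1235/18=-68.61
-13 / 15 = -0.87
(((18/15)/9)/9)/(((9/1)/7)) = 14/1215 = 0.01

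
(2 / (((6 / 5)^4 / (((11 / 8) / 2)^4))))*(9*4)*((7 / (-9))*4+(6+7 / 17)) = 4621065625 / 180486144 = 25.60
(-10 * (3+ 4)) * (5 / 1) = -350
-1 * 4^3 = -64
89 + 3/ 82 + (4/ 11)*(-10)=77031/ 902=85.40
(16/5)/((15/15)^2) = 16/5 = 3.20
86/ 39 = 2.21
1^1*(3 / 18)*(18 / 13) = 3 / 13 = 0.23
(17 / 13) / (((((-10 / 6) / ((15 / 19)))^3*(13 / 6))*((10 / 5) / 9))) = -334611 / 1159171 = -0.29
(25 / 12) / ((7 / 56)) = 50 / 3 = 16.67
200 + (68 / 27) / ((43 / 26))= 233968 / 1161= 201.52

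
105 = 105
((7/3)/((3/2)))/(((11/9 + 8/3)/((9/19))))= 18/95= 0.19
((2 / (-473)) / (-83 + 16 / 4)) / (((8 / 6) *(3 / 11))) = 1 / 6794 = 0.00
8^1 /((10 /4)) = 16 /5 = 3.20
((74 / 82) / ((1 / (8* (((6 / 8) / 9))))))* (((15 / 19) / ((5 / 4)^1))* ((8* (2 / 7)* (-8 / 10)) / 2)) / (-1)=9472 / 27265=0.35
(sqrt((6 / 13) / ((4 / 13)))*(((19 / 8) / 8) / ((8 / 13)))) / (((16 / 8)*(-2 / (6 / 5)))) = -741*sqrt(6) / 10240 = -0.18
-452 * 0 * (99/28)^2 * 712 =0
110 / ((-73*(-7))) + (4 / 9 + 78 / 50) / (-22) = 28549 / 229950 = 0.12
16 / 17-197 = -3333 / 17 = -196.06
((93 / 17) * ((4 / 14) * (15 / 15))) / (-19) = -186 / 2261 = -0.08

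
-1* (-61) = 61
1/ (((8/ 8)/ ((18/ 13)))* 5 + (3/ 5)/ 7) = 630/ 2329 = 0.27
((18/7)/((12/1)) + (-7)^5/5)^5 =-721029021134071827289336643/1680700000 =-429005188989154416.19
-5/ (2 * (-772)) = 5/ 1544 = 0.00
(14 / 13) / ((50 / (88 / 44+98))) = 2.15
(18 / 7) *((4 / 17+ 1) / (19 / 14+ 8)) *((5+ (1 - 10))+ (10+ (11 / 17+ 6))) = 162540 / 37859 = 4.29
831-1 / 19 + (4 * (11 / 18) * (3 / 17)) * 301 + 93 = 1021123 / 969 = 1053.79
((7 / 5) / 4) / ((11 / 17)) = 119 / 220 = 0.54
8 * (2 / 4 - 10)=-76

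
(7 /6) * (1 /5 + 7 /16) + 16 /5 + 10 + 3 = 16.94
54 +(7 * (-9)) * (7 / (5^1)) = -34.20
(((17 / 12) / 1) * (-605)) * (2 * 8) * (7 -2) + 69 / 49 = -10079093 / 147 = -68565.26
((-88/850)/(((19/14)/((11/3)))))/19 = -0.01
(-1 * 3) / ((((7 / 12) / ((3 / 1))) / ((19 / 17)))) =-2052 / 119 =-17.24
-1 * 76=-76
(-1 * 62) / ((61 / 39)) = -2418 / 61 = -39.64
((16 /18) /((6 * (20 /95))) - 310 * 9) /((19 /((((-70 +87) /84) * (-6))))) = 1280287 /7182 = 178.26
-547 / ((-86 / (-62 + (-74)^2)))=1480729 / 43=34435.56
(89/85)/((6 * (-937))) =-89/477870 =-0.00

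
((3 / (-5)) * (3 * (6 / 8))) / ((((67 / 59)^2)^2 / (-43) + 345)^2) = -7330215936520517283 / 646135817724109713411920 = -0.00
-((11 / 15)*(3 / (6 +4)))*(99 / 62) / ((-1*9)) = 121 / 3100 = 0.04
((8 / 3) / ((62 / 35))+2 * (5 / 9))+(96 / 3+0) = 9658 / 279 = 34.62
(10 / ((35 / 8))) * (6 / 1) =96 / 7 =13.71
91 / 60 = 1.52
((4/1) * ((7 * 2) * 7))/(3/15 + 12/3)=93.33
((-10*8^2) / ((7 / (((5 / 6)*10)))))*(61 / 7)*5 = -4880000 / 147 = -33197.28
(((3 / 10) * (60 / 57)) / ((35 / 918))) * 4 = 22032 / 665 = 33.13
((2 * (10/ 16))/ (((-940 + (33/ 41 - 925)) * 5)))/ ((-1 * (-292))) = -0.00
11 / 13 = 0.85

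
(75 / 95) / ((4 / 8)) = 30 / 19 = 1.58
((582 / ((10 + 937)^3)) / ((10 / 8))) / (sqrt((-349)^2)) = 2328 / 1481990324635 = 0.00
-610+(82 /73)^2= -608.74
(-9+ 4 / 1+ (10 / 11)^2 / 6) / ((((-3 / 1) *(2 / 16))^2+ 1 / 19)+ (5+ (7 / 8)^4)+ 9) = -27471872 / 83504157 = -0.33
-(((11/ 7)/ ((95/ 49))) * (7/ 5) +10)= -5289/ 475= -11.13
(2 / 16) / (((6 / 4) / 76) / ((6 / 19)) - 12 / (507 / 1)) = 338 / 105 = 3.22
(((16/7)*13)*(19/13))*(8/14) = 1216/49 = 24.82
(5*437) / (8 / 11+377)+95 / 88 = 501961 / 73128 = 6.86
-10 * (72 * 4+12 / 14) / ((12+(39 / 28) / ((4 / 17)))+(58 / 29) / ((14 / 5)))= -323520 / 2087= -155.02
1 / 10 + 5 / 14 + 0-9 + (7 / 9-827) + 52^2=588809 / 315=1869.23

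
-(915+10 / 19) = -17395 / 19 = -915.53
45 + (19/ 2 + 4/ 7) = 771/ 14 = 55.07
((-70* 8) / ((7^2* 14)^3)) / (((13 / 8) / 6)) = -480 / 74942413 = -0.00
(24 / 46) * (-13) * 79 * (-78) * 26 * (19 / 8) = 59358546 / 23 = 2580806.35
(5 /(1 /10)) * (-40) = -2000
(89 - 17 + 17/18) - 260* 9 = -40807/18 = -2267.06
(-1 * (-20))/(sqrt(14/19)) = 10 * sqrt(266)/7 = 23.30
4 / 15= 0.27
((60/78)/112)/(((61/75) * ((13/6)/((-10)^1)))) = -5625/144326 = -0.04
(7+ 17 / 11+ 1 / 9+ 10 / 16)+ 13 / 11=10.46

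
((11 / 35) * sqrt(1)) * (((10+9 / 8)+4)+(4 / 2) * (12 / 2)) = 341 / 40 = 8.52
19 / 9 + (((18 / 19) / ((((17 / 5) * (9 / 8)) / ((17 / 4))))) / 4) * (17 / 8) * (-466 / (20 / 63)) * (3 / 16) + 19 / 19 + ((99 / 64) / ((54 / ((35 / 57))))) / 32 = -150.80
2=2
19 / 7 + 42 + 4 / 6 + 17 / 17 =974 / 21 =46.38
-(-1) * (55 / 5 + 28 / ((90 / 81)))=36.20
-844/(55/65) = -10972/11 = -997.45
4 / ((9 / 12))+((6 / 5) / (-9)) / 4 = 53 / 10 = 5.30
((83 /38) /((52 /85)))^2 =49773025 /3904576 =12.75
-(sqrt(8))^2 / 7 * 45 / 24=-15 / 7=-2.14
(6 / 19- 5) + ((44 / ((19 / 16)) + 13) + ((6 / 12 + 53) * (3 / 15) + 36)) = 92.07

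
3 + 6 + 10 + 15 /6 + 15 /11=503 /22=22.86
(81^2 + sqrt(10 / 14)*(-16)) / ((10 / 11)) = 72171 / 10- 88*sqrt(35) / 35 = 7202.23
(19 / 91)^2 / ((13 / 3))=1083 / 107653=0.01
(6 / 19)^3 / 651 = 72 / 1488403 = 0.00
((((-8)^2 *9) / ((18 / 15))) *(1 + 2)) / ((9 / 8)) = 1280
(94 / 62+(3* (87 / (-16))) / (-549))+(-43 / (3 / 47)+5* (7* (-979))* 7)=-21832165703 / 90768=-240527.12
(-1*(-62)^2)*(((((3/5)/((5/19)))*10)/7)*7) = -438216/5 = -87643.20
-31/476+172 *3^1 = 245585/476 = 515.93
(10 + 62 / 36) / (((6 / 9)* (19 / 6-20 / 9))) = 633 / 34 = 18.62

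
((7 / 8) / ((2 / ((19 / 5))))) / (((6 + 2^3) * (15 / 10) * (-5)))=-19 / 1200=-0.02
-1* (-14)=14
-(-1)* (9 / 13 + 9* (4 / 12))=48 / 13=3.69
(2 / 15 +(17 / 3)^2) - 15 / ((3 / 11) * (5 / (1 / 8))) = 11113 / 360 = 30.87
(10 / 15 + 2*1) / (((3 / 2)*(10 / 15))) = 8 / 3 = 2.67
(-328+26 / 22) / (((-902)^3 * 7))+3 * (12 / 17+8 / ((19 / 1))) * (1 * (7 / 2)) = 215973776730737 / 18252100865768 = 11.83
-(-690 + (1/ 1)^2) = 689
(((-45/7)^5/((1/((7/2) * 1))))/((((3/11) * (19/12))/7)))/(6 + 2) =-2029809375/26068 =-77865.94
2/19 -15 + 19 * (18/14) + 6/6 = 1401/133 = 10.53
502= 502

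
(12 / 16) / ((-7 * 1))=-3 / 28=-0.11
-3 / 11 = -0.27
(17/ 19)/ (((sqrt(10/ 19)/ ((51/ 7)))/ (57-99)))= -2601 * sqrt(190)/ 95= -377.39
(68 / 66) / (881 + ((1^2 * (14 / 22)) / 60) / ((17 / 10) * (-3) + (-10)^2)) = 64532 / 55180561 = 0.00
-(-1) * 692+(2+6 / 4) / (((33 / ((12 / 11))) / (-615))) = 75122 / 121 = 620.84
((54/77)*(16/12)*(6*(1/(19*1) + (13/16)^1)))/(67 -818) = -7101/1098713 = -0.01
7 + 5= 12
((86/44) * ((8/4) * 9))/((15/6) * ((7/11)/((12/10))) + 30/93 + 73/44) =71982/6767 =10.64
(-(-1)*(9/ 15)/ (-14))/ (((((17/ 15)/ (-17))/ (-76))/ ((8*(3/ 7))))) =-8208/ 49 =-167.51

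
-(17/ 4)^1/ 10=-17/ 40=-0.42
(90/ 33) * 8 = 240/ 11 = 21.82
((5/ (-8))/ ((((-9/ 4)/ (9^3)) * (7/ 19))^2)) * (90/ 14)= -1065834450/ 343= -3107389.07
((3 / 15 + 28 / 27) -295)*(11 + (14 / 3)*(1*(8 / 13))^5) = -504109534018 / 150373665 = -3352.38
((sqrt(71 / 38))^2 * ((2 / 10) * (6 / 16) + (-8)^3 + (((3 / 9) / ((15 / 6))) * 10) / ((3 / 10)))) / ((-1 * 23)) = 12971203 / 314640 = 41.23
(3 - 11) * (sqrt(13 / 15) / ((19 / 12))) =-32 * sqrt(195) / 95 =-4.70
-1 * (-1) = 1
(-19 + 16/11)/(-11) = 193/121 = 1.60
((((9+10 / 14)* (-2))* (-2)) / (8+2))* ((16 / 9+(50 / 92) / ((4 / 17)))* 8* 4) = 526048 / 1035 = 508.26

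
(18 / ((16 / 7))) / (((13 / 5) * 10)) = 0.30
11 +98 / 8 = 93 / 4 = 23.25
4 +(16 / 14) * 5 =68 / 7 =9.71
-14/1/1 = -14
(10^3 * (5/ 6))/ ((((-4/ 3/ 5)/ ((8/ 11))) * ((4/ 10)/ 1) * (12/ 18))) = -93750/ 11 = -8522.73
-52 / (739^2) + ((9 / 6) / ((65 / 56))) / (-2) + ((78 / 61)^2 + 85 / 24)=14362023468917 / 3170101335960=4.53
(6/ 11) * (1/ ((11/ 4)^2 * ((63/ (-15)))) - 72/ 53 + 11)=2588422/ 493801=5.24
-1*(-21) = 21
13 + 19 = 32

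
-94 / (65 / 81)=-117.14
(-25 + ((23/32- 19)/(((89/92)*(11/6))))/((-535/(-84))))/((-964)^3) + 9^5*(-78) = -216109931369316886973/46921034154016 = -4605822.00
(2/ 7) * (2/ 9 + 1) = 22/ 63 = 0.35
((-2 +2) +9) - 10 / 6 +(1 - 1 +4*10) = 142 / 3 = 47.33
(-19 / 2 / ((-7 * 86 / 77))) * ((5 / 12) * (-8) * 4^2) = -8360 / 129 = -64.81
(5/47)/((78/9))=15/1222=0.01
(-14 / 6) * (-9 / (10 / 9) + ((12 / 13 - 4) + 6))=4711 / 390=12.08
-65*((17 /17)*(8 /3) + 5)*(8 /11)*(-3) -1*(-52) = 12532 /11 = 1139.27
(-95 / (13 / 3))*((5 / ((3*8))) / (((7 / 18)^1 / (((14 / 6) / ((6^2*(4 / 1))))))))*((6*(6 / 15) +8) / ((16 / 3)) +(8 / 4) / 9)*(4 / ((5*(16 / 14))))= -52003 / 179712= -0.29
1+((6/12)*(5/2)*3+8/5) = 127/20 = 6.35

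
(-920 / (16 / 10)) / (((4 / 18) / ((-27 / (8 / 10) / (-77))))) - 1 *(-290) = -519985 / 616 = -844.13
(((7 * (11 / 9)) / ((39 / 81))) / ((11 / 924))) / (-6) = -3234 / 13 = -248.77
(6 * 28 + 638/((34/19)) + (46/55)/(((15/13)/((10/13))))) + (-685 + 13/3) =-145467/935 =-155.58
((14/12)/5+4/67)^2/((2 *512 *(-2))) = -0.00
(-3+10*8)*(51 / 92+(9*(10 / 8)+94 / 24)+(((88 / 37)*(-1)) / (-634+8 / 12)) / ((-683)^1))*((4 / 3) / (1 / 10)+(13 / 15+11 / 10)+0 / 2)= 204534435683193 / 11043427000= 18520.92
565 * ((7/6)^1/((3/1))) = 3955/18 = 219.72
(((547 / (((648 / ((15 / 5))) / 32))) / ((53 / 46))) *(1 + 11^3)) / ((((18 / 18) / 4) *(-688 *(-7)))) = 3723976 / 47859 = 77.81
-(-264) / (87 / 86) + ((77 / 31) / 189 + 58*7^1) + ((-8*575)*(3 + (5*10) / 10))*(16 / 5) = -2842198907 / 24273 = -117093.02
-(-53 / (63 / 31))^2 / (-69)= 2699449 / 273861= 9.86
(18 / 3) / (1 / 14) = 84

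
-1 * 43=-43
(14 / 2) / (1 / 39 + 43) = 273 / 1678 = 0.16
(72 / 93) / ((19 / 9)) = 216 / 589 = 0.37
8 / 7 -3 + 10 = 57 / 7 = 8.14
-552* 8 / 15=-1472 / 5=-294.40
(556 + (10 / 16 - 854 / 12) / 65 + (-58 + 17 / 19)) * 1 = 14755073 / 29640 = 497.81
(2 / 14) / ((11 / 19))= 19 / 77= 0.25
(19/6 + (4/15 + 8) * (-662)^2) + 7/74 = 2010665282/555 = 3622820.33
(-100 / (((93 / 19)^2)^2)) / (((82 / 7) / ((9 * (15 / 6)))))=-114030875 / 340779249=-0.33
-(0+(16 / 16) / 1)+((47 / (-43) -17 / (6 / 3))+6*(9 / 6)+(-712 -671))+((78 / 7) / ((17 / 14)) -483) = -2717005 / 1462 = -1858.42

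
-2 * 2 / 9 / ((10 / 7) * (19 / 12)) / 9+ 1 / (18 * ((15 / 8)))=4 / 513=0.01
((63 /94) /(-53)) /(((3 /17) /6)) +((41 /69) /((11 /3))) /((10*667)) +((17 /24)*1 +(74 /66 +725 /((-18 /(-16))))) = 97735031505751 /151329146760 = 645.84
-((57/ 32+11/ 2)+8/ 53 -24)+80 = 163779/ 1696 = 96.57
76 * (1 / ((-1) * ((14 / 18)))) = -684 / 7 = -97.71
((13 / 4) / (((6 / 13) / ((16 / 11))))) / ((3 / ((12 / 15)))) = 1352 / 495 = 2.73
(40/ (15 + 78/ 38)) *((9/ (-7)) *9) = -190/ 7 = -27.14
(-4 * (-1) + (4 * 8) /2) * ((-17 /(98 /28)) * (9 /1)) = -874.29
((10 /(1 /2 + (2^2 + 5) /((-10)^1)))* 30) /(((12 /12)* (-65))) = 11.54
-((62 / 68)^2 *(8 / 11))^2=-3694084 / 10106041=-0.37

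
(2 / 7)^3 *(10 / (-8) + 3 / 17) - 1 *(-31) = 180615 / 5831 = 30.97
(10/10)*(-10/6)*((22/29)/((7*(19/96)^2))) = -337920/73283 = -4.61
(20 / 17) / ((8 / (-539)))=-2695 / 34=-79.26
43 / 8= 5.38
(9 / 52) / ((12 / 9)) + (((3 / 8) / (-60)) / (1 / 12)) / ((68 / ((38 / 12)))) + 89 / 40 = 33257 / 14144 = 2.35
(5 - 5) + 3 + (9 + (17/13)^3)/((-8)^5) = 107974601/35995648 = 3.00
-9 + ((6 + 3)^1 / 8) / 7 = -495 / 56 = -8.84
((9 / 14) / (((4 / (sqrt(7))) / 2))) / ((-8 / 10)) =-45 * sqrt(7) / 112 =-1.06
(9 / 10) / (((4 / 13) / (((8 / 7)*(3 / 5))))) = 351 / 175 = 2.01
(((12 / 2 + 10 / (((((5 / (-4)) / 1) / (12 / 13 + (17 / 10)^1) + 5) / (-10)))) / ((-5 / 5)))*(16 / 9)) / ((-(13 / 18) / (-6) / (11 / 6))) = 3498176 / 8021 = 436.13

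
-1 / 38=-0.03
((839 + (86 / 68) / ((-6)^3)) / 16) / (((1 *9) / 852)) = 437471683 / 88128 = 4964.05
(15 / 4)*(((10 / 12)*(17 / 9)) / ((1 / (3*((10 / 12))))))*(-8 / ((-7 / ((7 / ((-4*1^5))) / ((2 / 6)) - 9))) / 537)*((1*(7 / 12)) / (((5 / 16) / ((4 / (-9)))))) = 16150 / 43497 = 0.37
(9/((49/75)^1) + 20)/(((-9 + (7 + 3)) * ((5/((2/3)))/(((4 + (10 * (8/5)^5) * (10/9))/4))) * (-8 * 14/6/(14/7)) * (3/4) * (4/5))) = -11218583/463050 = -24.23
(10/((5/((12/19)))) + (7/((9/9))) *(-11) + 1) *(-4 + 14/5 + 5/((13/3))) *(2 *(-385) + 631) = -118428/247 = -479.47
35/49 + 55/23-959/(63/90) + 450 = -916.89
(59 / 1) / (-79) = -59 / 79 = -0.75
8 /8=1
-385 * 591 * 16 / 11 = -330960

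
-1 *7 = -7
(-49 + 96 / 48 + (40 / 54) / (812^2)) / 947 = -209176879 / 4214691684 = -0.05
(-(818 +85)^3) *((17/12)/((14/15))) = -8940959685/8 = -1117619960.62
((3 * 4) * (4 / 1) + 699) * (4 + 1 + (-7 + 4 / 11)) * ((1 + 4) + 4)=-121014 / 11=-11001.27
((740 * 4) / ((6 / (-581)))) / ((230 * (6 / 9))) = -42994 / 23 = -1869.30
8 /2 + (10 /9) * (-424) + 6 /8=-16789 /36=-466.36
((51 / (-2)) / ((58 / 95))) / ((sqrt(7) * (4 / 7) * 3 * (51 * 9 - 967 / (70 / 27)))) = -0.11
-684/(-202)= 342/101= 3.39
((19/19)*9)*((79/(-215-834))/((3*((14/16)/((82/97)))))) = -155472/712271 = -0.22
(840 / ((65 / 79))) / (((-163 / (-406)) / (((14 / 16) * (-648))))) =-3055240944 / 2119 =-1441831.50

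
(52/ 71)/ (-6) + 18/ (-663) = -7024/ 47073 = -0.15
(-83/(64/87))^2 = 52142841/4096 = 12730.19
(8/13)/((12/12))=8/13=0.62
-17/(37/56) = -952/37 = -25.73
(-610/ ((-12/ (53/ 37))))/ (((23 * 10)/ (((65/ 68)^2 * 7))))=95615975/ 47220288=2.02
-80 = -80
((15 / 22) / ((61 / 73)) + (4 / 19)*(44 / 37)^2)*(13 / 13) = 38874493 / 34906762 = 1.11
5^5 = 3125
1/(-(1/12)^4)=-20736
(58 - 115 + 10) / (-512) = 47 / 512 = 0.09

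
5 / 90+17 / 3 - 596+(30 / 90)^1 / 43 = -456869 / 774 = -590.27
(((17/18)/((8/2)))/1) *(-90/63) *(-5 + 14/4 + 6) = -85/56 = -1.52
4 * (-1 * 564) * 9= -20304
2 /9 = 0.22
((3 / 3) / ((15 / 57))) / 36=19 / 180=0.11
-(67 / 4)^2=-4489 / 16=-280.56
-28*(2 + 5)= -196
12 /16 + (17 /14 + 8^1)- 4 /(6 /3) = 223 /28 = 7.96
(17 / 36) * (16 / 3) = 68 / 27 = 2.52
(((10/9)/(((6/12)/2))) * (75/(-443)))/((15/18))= -400/443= -0.90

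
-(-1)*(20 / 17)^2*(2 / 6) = 400 / 867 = 0.46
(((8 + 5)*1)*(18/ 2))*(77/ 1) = 9009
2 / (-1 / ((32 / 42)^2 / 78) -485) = -256 / 79279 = -0.00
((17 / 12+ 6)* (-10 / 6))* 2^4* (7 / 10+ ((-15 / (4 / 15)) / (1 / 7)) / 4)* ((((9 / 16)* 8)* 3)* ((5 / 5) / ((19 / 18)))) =18789057 / 76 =247224.43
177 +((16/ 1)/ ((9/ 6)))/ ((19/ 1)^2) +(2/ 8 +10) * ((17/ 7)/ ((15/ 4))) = 6961922/ 37905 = 183.67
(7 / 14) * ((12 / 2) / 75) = 0.04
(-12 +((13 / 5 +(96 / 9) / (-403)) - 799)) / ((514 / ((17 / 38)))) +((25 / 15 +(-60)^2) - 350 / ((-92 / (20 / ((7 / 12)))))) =1688850318657 / 452605270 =3731.40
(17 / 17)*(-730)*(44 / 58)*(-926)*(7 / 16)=13012615 / 58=224355.43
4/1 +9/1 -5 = 8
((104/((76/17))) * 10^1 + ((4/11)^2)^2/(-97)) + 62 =7950145982/26983363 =294.63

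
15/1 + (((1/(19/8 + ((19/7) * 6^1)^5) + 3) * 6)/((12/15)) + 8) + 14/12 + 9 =5144719034947/92420091555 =55.67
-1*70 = -70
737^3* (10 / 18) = 2001577765 / 9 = 222397529.44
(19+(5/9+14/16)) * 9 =1471/8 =183.88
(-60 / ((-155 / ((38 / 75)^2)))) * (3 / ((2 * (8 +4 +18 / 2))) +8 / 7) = 49096 / 406875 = 0.12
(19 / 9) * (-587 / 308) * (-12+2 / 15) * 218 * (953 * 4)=39676796.96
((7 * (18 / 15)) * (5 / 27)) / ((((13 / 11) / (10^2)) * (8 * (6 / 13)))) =1925 / 54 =35.65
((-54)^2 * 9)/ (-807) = -8748/ 269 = -32.52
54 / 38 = 27 / 19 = 1.42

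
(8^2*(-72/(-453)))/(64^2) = 3/1208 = 0.00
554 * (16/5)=8864/5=1772.80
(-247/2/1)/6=-247/12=-20.58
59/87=0.68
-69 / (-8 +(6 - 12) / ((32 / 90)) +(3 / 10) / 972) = 2.77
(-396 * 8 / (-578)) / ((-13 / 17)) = -1584 / 221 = -7.17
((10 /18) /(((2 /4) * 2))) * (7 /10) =7 /18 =0.39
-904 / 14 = -452 / 7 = -64.57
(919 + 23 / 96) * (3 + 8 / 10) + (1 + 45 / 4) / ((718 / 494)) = 603385147 / 172320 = 3501.54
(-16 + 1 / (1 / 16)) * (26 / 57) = 0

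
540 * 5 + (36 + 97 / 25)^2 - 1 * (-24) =2696509 / 625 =4314.41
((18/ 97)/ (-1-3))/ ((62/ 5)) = -45/ 12028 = -0.00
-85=-85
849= 849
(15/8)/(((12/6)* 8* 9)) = 5/384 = 0.01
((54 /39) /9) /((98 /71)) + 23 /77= 2874 /7007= 0.41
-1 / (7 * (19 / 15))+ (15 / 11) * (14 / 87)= 4525 / 42427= 0.11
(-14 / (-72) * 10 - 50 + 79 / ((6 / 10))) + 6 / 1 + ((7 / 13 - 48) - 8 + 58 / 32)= 67321 / 1872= 35.96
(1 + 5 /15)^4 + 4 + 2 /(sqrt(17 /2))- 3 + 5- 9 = 13 /81 + 2 *sqrt(34) /17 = 0.85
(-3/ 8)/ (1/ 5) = -1.88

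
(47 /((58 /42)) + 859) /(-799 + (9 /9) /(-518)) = -13415164 /12002607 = -1.12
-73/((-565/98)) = 7154/565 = 12.66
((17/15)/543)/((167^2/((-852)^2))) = 0.05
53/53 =1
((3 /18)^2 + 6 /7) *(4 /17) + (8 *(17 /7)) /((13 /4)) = 86131 /13923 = 6.19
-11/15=-0.73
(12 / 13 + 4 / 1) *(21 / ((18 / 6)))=448 / 13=34.46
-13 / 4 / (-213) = 13 / 852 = 0.02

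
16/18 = 8/9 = 0.89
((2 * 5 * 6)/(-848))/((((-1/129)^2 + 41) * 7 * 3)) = -83205/1012506488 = -0.00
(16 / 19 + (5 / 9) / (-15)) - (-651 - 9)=338993 / 513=660.81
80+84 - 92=72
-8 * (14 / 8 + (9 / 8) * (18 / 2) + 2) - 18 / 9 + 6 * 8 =-65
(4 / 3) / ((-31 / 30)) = -40 / 31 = -1.29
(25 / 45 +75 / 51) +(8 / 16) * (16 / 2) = 922 / 153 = 6.03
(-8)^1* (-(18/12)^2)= 18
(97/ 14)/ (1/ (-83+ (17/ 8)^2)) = -487231/ 896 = -543.78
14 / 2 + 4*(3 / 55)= 397 / 55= 7.22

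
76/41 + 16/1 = 732/41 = 17.85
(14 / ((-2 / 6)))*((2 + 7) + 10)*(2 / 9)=-532 / 3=-177.33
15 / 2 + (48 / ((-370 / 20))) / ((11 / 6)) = 6.08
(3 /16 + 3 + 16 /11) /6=817 /1056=0.77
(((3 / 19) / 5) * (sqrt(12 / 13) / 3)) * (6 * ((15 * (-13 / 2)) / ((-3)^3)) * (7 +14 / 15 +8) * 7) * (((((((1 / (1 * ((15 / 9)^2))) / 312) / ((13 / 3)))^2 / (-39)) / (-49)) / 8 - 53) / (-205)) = 6.32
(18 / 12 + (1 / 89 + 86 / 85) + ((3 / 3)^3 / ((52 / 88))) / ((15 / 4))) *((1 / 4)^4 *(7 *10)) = 0.81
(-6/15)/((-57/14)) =28/285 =0.10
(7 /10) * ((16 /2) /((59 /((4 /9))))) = 112 /2655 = 0.04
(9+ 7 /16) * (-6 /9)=-151 /24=-6.29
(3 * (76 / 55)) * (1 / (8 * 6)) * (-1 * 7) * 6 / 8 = -399 / 880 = -0.45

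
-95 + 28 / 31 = -2917 / 31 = -94.10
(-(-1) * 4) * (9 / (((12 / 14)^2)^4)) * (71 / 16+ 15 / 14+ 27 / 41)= 23323561303 / 30606336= 762.05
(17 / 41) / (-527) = -1 / 1271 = -0.00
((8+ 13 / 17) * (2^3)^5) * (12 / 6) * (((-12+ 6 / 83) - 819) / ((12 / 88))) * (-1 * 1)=4938658086912 / 1411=3500112038.92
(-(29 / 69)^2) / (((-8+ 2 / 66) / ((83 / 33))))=69803 / 1252143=0.06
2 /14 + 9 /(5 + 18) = 86 /161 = 0.53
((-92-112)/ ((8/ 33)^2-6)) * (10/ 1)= 222156/ 647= 343.36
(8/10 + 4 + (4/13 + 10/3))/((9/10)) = 3292/351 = 9.38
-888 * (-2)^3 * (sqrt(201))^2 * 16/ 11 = 22846464/ 11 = 2076951.27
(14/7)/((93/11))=22/93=0.24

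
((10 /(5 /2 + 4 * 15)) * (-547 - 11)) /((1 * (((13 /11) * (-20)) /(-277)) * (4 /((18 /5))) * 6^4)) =-0.73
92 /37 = 2.49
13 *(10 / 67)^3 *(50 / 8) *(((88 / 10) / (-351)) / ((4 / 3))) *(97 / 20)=-133375 / 5413734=-0.02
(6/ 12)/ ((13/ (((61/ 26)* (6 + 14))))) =305/ 169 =1.80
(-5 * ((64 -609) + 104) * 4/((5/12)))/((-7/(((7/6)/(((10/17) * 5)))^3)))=-11796113/62500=-188.74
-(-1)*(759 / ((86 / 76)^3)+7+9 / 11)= 531.64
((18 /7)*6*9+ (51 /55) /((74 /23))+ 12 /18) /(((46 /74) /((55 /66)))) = 187.43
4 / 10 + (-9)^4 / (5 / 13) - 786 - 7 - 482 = 15784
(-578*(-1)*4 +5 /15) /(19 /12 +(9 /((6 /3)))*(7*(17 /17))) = 27748 /397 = 69.89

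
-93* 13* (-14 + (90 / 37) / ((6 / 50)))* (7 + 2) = -2524392 / 37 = -68226.81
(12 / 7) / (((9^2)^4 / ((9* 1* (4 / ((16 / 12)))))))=4 / 3720087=0.00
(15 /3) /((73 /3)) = 15 /73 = 0.21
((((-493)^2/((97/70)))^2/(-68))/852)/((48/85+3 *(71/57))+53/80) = -27498396034665500/257070091707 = -106968.48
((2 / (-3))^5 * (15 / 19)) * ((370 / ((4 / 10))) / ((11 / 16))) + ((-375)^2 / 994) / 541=-1271020831375 / 9103637466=-139.62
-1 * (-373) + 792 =1165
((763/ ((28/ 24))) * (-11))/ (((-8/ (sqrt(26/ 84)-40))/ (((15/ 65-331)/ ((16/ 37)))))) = 715353375/ 26-47690225 * sqrt(546)/ 2912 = 27130912.62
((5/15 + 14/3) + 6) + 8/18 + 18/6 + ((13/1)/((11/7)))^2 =82.88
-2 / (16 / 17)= -17 / 8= -2.12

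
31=31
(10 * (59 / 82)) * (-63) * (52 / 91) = -10620 / 41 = -259.02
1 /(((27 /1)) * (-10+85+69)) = 1 /3888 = 0.00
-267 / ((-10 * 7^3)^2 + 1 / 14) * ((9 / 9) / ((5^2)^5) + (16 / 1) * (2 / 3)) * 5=-389375003738 / 321696486328125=-0.00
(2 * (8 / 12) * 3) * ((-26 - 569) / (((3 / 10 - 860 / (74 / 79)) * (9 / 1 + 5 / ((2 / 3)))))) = 1761200 / 11206437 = 0.16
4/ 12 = 1/ 3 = 0.33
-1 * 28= -28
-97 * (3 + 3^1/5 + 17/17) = -2231/5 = -446.20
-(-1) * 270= 270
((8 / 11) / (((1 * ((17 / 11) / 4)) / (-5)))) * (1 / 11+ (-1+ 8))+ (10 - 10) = -12480 / 187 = -66.74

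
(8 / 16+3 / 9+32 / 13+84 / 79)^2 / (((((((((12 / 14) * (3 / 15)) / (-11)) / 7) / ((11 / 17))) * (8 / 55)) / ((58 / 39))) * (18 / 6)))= -18813.65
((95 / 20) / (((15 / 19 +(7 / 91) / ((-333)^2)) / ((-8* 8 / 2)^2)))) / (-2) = -33305732928 / 10811687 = -3080.53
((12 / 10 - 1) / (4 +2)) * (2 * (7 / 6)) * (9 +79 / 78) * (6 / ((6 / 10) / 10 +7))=27335 / 41301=0.66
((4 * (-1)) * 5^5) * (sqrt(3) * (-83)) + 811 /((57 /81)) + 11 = 22106 /19 + 1037500 * sqrt(3) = 1798166.19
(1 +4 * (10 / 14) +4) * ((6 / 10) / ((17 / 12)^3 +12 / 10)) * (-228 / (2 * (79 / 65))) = -2112739200 / 19317949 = -109.37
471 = 471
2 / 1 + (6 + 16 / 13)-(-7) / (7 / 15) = 315 / 13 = 24.23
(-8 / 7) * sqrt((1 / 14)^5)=-sqrt(14) / 2401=-0.00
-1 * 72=-72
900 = 900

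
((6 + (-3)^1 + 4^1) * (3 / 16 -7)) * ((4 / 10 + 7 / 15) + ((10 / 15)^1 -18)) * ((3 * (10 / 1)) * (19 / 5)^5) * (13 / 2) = 6066425217307 / 50000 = 121328504.35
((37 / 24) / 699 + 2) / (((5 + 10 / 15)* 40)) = 33589 / 3802560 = 0.01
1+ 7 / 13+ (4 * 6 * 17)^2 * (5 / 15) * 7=5049428 / 13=388417.54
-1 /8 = -0.12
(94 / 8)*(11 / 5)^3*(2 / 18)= 62557 / 4500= 13.90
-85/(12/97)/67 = -8245/804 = -10.25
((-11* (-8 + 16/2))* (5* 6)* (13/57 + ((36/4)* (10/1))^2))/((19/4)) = 0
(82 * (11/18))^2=2511.12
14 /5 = 2.80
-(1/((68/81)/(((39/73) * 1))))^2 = -9979281/24641296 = -0.40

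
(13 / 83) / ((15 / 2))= 26 / 1245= 0.02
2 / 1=2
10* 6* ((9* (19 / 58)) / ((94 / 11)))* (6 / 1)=124.20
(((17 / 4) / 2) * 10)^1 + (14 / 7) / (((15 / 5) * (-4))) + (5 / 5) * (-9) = 145 / 12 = 12.08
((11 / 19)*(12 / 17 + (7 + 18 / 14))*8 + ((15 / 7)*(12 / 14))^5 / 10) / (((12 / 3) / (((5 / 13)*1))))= 4988029881400 / 1186113570551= 4.21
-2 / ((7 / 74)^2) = -10952 / 49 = -223.51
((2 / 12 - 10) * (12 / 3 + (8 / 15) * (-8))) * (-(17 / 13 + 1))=-236 / 39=-6.05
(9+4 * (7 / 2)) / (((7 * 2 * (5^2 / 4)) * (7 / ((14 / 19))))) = 92 / 3325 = 0.03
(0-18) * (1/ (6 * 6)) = -1/ 2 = -0.50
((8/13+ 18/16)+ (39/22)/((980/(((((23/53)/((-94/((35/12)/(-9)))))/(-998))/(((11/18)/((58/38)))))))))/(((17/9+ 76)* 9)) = 28965420963253/11666823525541184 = 0.00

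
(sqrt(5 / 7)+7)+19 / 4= sqrt(35) / 7+47 / 4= 12.60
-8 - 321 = -329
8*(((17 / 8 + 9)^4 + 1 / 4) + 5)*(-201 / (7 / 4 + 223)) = -12615512745 / 115072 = -109631.47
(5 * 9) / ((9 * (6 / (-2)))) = -5 / 3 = -1.67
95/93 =1.02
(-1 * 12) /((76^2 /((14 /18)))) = -7 /4332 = -0.00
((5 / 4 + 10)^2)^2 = 4100625 / 256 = 16018.07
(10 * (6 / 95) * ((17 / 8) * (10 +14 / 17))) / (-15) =-92 / 95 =-0.97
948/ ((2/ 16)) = 7584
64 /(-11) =-64 /11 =-5.82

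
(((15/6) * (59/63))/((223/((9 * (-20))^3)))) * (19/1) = -1816020000/1561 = -1163369.63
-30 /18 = -5 /3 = -1.67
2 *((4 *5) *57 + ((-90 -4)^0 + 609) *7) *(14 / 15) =30296 / 3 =10098.67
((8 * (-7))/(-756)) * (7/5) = 14/135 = 0.10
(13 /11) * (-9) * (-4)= 468 /11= 42.55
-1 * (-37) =37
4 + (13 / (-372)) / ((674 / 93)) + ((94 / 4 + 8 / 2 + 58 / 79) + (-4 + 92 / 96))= 4662383 / 159738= 29.19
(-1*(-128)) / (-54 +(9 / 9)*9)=-128 / 45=-2.84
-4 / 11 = -0.36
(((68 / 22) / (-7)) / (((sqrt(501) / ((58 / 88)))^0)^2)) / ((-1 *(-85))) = -2 / 385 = -0.01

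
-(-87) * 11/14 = 957/14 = 68.36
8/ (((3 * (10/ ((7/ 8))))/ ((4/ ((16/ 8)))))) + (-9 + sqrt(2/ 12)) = -8.13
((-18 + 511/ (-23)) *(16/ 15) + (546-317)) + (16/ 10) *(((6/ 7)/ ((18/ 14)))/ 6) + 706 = 923509/ 1035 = 892.28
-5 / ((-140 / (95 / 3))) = 95 / 84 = 1.13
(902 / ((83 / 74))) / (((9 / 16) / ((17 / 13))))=18155456 / 9711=1869.58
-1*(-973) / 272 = 973 / 272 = 3.58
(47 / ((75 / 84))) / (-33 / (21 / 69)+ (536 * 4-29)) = 4606 / 175575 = 0.03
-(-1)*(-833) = -833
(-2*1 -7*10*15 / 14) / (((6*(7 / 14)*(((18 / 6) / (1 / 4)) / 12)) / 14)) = -1078 / 3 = -359.33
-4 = -4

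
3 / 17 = 0.18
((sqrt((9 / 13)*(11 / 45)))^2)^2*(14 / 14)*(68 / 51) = 484 / 12675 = 0.04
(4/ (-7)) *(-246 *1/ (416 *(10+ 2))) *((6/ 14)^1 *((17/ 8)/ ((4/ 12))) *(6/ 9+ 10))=2091/ 2548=0.82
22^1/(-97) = -22/97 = -0.23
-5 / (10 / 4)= -2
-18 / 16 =-9 / 8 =-1.12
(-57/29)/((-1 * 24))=19/232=0.08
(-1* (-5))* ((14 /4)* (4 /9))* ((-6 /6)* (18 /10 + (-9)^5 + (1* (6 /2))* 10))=1377068 /3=459022.67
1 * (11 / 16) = 11 / 16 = 0.69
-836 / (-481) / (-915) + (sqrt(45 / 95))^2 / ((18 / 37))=16252487 / 16724370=0.97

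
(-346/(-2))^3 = 5177717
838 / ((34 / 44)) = 18436 / 17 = 1084.47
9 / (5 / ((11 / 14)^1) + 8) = 99 / 158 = 0.63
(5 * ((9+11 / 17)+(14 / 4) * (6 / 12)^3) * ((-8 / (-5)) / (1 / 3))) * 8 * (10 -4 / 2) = 263328 / 17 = 15489.88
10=10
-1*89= -89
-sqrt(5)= -2.24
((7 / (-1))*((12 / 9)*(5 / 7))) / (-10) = 2 / 3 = 0.67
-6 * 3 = -18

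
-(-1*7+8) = -1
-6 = -6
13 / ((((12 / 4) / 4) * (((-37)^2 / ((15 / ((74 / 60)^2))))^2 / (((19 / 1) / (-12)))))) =-0.00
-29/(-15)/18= 0.11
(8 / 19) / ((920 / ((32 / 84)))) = 8 / 45885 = 0.00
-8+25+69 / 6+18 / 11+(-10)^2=2863 / 22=130.14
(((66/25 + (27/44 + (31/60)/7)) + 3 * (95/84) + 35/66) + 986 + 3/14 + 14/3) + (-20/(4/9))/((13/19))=93329469/100100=932.36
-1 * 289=-289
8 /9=0.89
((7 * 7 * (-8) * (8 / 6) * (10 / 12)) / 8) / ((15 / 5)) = -490 / 27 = -18.15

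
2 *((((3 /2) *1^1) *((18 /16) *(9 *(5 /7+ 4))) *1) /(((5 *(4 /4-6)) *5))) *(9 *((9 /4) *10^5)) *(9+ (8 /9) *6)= -33250210.71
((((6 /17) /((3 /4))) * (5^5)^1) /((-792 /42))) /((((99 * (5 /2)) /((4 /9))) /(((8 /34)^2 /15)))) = -224000 /433370817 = -0.00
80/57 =1.40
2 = 2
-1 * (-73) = 73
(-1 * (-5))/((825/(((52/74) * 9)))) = 78/2035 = 0.04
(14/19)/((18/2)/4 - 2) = 56/19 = 2.95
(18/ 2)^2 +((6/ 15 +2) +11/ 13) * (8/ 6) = 16639/ 195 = 85.33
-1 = -1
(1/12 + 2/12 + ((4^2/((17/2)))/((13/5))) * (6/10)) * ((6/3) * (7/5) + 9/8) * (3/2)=56991/14144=4.03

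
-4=-4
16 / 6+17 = 19.67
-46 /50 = -23 /25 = -0.92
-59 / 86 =-0.69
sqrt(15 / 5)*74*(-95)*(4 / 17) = -28120*sqrt(3) / 17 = -2865.02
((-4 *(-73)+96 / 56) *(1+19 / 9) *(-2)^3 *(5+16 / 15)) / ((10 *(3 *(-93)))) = 2993536 / 188325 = 15.90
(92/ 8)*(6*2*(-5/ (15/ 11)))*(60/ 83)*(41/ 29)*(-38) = 47300880/ 2407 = 19651.38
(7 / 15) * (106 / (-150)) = -371 / 1125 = -0.33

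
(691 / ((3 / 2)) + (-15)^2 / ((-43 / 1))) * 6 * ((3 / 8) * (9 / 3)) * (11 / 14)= 2415.43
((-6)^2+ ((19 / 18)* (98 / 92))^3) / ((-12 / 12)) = -21242842363 / 567663552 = -37.42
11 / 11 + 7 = 8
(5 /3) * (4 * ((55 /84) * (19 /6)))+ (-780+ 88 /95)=-27480161 /35910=-765.25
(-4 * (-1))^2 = 16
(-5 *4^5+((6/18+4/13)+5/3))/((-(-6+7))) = 66530/13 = 5117.69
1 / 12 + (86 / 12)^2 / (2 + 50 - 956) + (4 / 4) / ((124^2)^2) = 6375990001 / 240440539392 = 0.03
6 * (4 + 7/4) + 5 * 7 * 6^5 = 544389/2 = 272194.50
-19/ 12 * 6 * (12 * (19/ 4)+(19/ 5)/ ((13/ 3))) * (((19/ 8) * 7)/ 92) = -4753287/ 47840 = -99.36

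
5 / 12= 0.42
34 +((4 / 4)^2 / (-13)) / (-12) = 5305 / 156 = 34.01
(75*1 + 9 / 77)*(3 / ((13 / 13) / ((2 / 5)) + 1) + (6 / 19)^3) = 66.75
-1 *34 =-34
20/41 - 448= -18348/41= -447.51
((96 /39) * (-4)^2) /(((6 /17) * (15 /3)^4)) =4352 /24375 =0.18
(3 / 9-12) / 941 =-35 / 2823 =-0.01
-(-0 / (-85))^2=0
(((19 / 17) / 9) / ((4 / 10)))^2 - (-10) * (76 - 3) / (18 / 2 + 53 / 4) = 274220345 / 8333604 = 32.91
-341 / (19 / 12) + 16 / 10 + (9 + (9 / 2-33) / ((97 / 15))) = -3855107 / 18430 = -209.18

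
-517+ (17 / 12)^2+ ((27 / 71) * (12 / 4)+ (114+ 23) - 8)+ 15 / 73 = -287081857 / 746352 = -384.65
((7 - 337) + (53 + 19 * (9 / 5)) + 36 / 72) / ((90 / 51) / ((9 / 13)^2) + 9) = -1112157 / 58210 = -19.11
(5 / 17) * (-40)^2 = 8000 / 17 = 470.59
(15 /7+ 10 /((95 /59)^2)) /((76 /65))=985517 /192052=5.13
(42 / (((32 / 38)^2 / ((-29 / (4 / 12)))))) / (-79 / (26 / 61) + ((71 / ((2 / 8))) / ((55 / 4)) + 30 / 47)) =31.41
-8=-8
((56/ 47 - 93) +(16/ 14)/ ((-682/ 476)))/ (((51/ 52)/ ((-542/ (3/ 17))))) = 4647851624/ 16027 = 290001.35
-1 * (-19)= 19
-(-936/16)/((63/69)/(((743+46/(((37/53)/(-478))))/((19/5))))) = -5103360405/9842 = -518528.80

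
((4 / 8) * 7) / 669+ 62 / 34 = 41597 / 22746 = 1.83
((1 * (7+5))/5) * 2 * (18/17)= 432/85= 5.08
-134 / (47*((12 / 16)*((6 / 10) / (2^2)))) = -10720 / 423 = -25.34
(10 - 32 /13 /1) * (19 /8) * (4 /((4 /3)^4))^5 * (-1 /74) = -0.79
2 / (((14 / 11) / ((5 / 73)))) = 55 / 511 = 0.11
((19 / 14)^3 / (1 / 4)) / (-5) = -6859 / 3430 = -2.00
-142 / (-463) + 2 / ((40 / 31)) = 17193 / 9260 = 1.86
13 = 13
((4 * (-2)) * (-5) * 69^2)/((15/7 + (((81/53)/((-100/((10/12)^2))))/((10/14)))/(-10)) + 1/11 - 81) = -621748512000/257151149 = -2417.83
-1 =-1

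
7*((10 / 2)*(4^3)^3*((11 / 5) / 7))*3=8650752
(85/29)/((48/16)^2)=85/261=0.33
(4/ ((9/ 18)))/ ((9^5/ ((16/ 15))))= 128/ 885735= 0.00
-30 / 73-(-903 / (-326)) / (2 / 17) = -1140183 / 47596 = -23.96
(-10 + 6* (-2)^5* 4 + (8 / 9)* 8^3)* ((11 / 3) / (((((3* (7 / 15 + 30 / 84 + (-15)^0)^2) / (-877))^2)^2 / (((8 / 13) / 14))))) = -18687628618518339124629600000000 / 6019127516671270609933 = -3104707213.26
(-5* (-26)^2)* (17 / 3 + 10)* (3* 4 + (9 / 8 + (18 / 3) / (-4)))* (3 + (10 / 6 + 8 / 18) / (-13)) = -15721030 / 9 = -1746781.11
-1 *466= -466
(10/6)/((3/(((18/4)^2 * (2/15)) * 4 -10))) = 4/9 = 0.44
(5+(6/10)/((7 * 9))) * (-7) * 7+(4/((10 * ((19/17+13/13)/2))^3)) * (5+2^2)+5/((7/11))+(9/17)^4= -22494354088489/94712814000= -237.50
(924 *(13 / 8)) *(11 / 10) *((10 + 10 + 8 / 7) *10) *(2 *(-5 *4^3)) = -223491840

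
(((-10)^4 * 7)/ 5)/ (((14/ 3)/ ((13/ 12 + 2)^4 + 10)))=260190125/ 864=301145.98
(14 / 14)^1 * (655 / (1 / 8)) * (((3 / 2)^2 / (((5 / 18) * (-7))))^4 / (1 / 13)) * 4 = 146617131726 / 300125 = 488520.22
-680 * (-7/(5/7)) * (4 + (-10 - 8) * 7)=-813008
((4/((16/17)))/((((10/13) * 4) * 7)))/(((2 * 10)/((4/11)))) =221/61600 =0.00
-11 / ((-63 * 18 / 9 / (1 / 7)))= 11 / 882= 0.01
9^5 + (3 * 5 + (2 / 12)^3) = 12757825 / 216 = 59064.00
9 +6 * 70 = 429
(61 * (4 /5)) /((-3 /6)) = -488 /5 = -97.60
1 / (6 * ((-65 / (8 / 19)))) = -4 / 3705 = -0.00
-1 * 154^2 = -23716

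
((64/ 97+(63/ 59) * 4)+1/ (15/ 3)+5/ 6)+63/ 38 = 12432241/ 1631055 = 7.62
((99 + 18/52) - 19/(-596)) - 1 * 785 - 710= -10813279/7748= -1395.62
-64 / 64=-1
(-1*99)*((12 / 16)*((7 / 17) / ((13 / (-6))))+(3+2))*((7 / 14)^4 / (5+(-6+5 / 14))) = 165319 / 3536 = 46.75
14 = 14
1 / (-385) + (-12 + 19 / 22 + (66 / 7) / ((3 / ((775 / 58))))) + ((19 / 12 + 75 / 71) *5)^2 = 237413518187 / 1157816880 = 205.05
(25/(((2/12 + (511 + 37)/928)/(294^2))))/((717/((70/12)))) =2924418000/125953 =23218.33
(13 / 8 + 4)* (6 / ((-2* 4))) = -135 / 32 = -4.22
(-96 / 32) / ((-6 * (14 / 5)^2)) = 25 / 392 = 0.06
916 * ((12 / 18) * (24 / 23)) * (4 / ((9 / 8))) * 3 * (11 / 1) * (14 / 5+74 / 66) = 303437824 / 1035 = 293176.64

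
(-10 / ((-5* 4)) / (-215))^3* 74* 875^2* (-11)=2492875 / 318028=7.84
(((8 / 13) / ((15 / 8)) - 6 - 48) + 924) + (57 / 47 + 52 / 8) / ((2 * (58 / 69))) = 64148839 / 73320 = 874.92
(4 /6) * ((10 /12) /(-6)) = -5 /54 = -0.09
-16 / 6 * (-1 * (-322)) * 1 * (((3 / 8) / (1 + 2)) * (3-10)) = 2254 / 3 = 751.33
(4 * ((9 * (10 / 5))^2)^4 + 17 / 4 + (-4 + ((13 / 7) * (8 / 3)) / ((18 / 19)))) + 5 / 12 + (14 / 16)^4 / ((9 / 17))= 34124145446007877 / 774144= 44079842311.00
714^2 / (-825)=-169932 / 275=-617.93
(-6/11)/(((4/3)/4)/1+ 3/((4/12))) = -9/154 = -0.06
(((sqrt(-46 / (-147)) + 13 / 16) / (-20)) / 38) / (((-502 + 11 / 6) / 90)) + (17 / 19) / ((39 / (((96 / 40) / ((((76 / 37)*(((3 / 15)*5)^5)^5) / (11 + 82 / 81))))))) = 9*sqrt(138) / 798266 + 58808328829 / 182524661280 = 0.32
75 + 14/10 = 382/5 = 76.40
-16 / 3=-5.33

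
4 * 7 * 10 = 280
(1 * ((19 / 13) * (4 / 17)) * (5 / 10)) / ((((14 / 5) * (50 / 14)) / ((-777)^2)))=11470851 / 1105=10380.86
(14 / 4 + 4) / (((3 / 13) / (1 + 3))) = 130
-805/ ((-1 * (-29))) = -805/ 29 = -27.76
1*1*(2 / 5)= 2 / 5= 0.40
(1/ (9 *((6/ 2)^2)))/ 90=1/ 7290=0.00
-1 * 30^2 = -900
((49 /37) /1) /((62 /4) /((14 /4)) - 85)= -343 /20868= -0.02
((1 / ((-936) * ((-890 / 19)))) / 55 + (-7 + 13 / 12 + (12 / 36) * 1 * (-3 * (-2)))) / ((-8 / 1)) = 179450681 / 366537600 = 0.49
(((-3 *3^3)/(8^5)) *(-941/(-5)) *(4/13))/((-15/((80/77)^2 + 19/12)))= 1604460519/63141478400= 0.03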